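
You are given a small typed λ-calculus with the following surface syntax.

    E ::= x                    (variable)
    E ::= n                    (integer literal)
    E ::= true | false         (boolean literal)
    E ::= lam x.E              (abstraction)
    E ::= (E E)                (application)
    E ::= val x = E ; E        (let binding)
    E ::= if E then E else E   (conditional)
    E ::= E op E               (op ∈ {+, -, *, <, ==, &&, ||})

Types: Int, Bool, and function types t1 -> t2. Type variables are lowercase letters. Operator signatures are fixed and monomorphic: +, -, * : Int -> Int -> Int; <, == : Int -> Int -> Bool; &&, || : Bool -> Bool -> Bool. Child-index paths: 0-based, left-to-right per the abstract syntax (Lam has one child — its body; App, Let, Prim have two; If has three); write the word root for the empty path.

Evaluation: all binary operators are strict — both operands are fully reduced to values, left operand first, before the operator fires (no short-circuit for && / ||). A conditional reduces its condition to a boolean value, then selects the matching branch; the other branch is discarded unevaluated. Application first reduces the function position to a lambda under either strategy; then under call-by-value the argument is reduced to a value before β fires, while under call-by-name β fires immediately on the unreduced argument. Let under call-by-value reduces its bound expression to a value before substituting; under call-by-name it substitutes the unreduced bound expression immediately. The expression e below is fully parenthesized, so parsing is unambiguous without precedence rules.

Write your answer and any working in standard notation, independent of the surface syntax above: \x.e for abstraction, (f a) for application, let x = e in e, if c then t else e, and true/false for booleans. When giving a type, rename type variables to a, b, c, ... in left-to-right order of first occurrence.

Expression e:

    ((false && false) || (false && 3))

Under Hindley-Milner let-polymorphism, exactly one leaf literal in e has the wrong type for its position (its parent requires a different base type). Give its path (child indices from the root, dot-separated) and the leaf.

Derivation:
  unify Bool ~ Bool
  unify Bool ~ Bool
  unify Bool ~ Bool
  unify Bool ~ Bool
  unify Int ~ Bool
  FAIL: mismatch Int ~ Bool

Answer: 1.1 : 3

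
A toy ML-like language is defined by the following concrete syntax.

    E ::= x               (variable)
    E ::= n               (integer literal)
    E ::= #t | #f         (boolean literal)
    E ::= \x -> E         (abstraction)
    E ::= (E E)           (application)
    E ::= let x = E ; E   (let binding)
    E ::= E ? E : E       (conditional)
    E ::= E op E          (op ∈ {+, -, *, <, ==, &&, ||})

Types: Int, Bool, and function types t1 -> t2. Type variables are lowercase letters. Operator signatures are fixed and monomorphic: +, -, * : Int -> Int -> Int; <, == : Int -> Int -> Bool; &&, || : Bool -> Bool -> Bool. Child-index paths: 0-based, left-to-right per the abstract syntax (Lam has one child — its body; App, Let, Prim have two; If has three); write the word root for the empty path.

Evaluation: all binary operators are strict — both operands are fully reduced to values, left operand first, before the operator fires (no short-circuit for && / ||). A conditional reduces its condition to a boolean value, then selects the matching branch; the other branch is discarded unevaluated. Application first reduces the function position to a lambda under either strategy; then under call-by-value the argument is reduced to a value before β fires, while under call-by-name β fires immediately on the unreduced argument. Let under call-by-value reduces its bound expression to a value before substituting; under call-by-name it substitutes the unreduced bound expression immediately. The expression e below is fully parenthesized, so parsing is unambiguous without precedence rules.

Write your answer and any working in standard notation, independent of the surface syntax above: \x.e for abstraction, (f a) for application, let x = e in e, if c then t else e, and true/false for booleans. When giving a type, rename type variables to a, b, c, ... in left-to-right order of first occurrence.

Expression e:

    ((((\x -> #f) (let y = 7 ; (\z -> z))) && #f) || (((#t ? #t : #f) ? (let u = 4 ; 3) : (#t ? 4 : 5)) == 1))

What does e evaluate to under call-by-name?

Working:
step 0: ((((\x.false) (let y = 7 in (\z.z))) && false) || ((if (if true then true else false) then (let u = 4 in 3) else (if true then 4 else 5)) == 1))
step 1: [beta@0.0] ((false && false) || ((if (if true then true else false) then (let u = 4 in 3) else (if true then 4 else 5)) == 1))
step 2: [delta@0] (false || ((if (if true then true else false) then (let u = 4 in 3) else (if true then 4 else 5)) == 1))
step 3: [if@1.0.0] (false || ((if true then (let u = 4 in 3) else (if true then 4 else 5)) == 1))
step 4: [if@1.0] (false || ((let u = 4 in 3) == 1))
step 5: [let@1.0] (false || (3 == 1))
step 6: [delta@1] (false || false)
step 7: [delta@root] false

Answer: false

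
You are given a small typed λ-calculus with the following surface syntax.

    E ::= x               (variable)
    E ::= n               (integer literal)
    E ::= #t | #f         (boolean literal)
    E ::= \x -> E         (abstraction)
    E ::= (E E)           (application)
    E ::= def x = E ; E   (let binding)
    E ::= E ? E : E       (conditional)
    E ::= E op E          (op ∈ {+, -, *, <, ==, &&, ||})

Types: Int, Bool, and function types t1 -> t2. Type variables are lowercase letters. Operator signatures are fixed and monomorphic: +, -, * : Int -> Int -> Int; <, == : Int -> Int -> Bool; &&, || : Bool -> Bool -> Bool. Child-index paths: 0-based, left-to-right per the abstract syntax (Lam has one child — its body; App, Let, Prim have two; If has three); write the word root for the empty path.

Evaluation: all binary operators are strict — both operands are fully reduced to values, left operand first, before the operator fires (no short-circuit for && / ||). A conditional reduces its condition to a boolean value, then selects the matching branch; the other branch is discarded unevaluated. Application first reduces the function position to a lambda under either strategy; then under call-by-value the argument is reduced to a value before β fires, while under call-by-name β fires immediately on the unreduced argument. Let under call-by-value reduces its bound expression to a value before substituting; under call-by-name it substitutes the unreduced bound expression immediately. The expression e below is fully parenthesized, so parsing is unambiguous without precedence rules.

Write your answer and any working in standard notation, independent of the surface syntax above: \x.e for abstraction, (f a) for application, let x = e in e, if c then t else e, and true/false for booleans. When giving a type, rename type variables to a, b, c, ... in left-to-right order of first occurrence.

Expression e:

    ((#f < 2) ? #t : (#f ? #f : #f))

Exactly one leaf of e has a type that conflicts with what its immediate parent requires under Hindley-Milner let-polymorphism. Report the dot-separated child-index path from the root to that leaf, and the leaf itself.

Answer: 0.0 : false

Derivation:
  unify Bool ~ Int
  FAIL: mismatch Bool ~ Int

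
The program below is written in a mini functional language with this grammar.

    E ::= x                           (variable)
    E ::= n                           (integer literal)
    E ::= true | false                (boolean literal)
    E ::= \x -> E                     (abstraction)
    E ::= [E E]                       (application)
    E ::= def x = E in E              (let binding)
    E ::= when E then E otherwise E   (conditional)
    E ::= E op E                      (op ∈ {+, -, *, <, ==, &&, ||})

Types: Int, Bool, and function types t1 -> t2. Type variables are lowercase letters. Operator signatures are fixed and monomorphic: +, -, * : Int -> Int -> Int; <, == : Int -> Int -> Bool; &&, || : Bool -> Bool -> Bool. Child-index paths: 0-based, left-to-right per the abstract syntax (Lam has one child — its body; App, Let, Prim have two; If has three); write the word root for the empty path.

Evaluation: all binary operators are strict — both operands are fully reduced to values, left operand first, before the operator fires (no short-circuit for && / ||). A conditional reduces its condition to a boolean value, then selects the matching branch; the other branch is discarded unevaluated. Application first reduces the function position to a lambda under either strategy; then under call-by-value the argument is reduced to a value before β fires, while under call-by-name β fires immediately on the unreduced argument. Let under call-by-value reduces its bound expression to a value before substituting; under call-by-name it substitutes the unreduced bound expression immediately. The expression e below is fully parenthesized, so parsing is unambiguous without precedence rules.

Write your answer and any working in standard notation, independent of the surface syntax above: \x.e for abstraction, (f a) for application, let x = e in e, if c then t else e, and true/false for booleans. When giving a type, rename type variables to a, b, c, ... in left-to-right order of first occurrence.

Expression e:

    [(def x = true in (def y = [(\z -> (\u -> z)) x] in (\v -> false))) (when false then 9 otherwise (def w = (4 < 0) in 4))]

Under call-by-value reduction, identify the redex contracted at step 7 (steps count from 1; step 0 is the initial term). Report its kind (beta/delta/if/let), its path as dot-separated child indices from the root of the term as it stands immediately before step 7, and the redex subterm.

Answer: beta at root : ((\v.false) 4)

Trace:
step 0: ((let x = true in (let y = ((\z.(\u.z)) x) in (\v.false))) (if false then 9 else (let w = (4 < 0) in 4)))
step 1: [let@0] ((let y = ((\z.(\u.z)) true) in (\v.false)) (if false then 9 else (let w = (4 < 0) in 4)))
step 2: [beta@0.0] ((let y = (\u.true) in (\v.false)) (if false then 9 else (let w = (4 < 0) in 4)))
step 3: [let@0] ((\v.false) (if false then 9 else (let w = (4 < 0) in 4)))
step 4: [if@1] ((\v.false) (let w = (4 < 0) in 4))
step 5: [delta@1.0] ((\v.false) (let w = false in 4))
step 6: [let@1] ((\v.false) 4)
step 7: [beta@root] false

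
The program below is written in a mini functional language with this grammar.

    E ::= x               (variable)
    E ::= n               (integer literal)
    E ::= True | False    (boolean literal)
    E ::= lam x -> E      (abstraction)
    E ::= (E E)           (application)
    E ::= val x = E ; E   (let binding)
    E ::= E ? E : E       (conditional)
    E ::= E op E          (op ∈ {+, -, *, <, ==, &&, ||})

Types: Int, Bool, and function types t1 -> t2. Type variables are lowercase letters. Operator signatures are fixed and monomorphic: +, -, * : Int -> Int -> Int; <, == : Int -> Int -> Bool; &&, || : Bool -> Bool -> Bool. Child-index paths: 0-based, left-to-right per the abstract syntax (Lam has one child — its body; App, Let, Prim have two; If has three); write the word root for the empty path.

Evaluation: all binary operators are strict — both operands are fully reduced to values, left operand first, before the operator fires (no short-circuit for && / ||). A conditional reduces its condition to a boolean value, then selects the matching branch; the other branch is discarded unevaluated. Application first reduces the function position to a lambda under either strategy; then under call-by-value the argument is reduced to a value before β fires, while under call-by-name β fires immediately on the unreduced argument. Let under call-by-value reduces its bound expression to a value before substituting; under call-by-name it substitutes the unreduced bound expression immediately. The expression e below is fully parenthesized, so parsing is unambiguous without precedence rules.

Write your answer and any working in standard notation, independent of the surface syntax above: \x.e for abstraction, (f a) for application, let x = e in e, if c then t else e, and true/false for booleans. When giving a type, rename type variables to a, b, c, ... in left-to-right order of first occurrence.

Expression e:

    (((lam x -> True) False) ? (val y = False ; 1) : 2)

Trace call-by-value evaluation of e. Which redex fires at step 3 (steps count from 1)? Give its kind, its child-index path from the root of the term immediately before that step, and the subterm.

Derivation:
step 0: (if ((\x.true) false) then (let y = false in 1) else 2)
step 1: [beta@0] (if true then (let y = false in 1) else 2)
step 2: [if@root] (let y = false in 1)
step 3: [let@root] 1

Answer: let at root : (let y = false in 1)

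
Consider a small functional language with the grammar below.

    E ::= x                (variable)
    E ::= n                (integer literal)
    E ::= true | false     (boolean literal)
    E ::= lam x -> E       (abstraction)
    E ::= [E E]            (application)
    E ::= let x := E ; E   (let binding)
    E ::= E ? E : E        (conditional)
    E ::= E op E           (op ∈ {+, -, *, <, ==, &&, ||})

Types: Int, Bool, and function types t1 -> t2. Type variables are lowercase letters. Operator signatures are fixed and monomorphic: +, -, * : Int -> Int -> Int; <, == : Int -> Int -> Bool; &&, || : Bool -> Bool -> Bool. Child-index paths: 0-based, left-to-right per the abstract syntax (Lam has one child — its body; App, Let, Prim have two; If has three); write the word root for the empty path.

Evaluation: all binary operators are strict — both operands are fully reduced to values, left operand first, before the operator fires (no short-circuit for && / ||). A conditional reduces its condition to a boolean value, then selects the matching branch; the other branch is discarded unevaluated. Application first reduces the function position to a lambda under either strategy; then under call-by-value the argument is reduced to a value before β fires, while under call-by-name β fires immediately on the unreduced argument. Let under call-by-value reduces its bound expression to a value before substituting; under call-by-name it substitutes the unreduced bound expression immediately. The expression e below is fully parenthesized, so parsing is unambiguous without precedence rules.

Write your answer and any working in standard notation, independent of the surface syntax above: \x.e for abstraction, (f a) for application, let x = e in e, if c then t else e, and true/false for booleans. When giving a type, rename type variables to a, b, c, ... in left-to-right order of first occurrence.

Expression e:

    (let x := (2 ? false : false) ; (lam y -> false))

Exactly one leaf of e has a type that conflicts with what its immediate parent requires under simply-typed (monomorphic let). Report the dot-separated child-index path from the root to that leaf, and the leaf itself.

Derivation:
  unify Int ~ Bool
  FAIL: mismatch Int ~ Bool

Answer: 0.0 : 2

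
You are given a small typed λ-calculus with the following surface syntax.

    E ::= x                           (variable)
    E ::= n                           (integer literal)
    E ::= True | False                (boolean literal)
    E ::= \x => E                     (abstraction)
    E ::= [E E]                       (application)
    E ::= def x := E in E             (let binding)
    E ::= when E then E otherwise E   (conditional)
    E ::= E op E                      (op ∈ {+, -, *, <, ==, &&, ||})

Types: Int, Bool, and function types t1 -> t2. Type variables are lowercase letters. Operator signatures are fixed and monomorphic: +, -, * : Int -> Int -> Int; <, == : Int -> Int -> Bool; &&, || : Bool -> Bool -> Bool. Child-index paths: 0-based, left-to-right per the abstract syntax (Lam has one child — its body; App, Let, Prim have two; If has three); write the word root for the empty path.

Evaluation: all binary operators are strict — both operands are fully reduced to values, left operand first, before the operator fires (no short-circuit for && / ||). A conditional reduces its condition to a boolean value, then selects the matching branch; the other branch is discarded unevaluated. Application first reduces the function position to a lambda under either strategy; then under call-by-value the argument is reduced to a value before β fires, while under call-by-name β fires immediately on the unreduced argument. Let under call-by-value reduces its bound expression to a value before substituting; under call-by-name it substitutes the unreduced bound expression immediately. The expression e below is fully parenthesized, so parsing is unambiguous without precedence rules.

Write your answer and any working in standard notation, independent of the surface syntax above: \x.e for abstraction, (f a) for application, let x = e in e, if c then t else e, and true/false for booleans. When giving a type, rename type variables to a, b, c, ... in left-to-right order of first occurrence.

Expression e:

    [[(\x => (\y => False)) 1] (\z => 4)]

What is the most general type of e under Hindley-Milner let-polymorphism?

Answer: Bool

Trace:
\y._ : b -> Bool
\x._ : a -> b -> Bool
  unify a -> b -> Bool ~ Int -> c
  unify a ~ Int
  unify b -> Bool ~ c
_ _ : b -> Bool
\z._ : d -> Int
  unify b -> Bool ~ (d -> Int) -> e
  unify b ~ d -> Int
  unify Bool ~ e
_ _ : Bool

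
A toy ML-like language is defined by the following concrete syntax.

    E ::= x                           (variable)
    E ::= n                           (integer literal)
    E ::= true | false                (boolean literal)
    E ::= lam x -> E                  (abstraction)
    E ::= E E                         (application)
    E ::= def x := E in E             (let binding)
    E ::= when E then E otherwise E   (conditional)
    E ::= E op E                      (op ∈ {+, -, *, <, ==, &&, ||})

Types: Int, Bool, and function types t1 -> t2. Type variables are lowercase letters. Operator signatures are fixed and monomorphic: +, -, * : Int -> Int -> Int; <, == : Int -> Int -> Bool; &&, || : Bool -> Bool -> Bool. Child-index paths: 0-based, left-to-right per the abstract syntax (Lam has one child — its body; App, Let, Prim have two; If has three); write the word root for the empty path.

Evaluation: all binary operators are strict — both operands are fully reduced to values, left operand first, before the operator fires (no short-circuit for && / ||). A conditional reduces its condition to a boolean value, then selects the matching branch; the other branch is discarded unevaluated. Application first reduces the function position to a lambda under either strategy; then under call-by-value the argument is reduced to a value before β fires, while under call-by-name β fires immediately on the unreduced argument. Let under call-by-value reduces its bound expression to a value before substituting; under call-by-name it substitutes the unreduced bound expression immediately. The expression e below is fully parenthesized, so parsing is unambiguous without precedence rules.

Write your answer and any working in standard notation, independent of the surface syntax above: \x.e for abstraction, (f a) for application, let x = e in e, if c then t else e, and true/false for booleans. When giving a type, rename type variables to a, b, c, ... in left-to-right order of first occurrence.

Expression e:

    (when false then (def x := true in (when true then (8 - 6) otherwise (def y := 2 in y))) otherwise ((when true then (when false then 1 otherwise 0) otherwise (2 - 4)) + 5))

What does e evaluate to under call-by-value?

Answer: 5

Trace:
step 0: (if false then (let x = true in (if true then (8 - 6) else (let y = 2 in y))) else ((if true then (if false then 1 else 0) else (2 - 4)) + 5))
step 1: [if@root] ((if true then (if false then 1 else 0) else (2 - 4)) + 5)
step 2: [if@0] ((if false then 1 else 0) + 5)
step 3: [if@0] (0 + 5)
step 4: [delta@root] 5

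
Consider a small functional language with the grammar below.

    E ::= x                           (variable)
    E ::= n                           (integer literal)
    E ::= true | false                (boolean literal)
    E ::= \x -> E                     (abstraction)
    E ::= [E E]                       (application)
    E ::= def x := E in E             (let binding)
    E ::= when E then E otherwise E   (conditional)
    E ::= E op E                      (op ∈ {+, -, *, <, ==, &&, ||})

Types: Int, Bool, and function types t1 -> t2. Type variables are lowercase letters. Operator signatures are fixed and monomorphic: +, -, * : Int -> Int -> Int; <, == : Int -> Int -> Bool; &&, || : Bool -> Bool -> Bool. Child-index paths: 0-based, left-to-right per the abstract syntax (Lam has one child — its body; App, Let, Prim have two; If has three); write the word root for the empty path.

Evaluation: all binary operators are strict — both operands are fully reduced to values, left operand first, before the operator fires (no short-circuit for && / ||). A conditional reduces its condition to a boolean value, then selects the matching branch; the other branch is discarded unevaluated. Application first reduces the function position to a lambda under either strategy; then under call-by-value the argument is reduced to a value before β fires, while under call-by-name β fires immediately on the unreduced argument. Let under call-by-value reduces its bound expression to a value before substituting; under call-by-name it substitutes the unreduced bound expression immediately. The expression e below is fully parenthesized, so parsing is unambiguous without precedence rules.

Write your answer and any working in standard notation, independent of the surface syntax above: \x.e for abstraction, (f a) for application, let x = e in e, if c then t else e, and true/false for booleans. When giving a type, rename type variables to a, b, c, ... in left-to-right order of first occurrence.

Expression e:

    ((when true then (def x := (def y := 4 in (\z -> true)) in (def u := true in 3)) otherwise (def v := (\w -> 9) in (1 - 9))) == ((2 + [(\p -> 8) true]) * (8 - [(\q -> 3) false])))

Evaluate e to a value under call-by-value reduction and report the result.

Derivation:
step 0: ((if true then (let x = (let y = 4 in (\z.true)) in (let u = true in 3)) else (let v = (\w.9) in (1 - 9))) == ((2 + ((\p.8) true)) * (8 - ((\q.3) false))))
step 1: [if@0] ((let x = (let y = 4 in (\z.true)) in (let u = true in 3)) == ((2 + ((\p.8) true)) * (8 - ((\q.3) false))))
step 2: [let@0.0] ((let x = (\z.true) in (let u = true in 3)) == ((2 + ((\p.8) true)) * (8 - ((\q.3) false))))
step 3: [let@0] ((let u = true in 3) == ((2 + ((\p.8) true)) * (8 - ((\q.3) false))))
step 4: [let@0] (3 == ((2 + ((\p.8) true)) * (8 - ((\q.3) false))))
step 5: [beta@1.0.1] (3 == ((2 + 8) * (8 - ((\q.3) false))))
step 6: [delta@1.0] (3 == (10 * (8 - ((\q.3) false))))
step 7: [beta@1.1.1] (3 == (10 * (8 - 3)))
step 8: [delta@1.1] (3 == (10 * 5))
step 9: [delta@1] (3 == 50)
step 10: [delta@root] false

Answer: false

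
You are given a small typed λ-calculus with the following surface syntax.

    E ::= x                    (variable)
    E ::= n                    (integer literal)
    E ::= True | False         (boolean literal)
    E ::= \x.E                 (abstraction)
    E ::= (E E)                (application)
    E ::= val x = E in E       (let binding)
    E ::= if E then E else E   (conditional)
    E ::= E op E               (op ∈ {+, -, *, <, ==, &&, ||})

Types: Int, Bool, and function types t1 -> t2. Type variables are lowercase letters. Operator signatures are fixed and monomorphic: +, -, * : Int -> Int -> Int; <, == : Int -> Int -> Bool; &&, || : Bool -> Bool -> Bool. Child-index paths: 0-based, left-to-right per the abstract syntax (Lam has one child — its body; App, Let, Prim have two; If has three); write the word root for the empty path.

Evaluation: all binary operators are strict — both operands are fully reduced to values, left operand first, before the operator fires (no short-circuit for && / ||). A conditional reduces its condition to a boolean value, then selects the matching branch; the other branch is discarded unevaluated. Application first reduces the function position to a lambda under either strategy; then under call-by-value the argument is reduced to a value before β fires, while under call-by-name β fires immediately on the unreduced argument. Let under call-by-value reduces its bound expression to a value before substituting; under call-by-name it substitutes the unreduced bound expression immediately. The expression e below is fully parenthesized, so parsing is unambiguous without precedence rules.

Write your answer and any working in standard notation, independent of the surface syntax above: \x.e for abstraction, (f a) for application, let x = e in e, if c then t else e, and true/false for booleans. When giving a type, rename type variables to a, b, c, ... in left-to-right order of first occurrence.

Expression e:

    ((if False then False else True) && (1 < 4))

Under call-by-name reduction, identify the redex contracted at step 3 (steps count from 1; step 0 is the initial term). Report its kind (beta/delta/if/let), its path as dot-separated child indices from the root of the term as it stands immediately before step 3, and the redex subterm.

Working:
step 0: ((if false then false else true) && (1 < 4))
step 1: [if@0] (true && (1 < 4))
step 2: [delta@1] (true && true)
step 3: [delta@root] true

Answer: delta at root : (true && true)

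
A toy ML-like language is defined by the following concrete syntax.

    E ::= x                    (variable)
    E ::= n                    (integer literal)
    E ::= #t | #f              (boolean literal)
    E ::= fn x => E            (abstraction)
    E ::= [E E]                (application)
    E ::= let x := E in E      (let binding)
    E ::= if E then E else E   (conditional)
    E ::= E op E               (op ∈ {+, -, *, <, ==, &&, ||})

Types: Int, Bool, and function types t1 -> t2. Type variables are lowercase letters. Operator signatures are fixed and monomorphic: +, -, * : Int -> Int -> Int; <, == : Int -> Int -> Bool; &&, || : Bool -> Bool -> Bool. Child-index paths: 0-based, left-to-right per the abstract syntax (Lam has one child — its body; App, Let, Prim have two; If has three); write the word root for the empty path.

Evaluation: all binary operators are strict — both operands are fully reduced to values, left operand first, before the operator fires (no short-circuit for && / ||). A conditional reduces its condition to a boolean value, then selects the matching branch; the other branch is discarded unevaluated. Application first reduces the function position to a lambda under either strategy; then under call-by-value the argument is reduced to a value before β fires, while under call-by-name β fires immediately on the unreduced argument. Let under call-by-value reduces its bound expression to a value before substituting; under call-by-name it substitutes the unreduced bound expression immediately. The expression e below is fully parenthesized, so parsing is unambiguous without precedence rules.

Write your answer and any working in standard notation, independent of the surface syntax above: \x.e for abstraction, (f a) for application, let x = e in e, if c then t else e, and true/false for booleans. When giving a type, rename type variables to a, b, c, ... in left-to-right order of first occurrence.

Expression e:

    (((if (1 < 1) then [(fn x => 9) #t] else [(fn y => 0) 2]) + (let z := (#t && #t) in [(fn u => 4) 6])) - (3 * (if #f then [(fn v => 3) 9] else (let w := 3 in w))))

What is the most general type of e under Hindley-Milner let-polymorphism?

Answer: Int

Working:
  unify Int ~ Int
  unify Int ~ Int
  unify Bool ~ Bool
\x._ : a -> Int
  unify a -> Int ~ Bool -> b
  unify a ~ Bool
  unify Int ~ b
_ _ : Int
\y._ : c -> Int
  unify c -> Int ~ Int -> d
  unify c ~ Int
  unify Int ~ d
_ _ : Int
  unify Int ~ Int
  unify Int ~ Int
  unify Bool ~ Bool
  unify Bool ~ Bool
let z : Bool
\u._ : e -> Int
  unify e -> Int ~ Int -> f
  unify e ~ Int
  unify Int ~ f
_ _ : Int
  unify Int ~ Int
  unify Int ~ Int
  unify Int ~ Int
  unify Bool ~ Bool
\v._ : g -> Int
  unify g -> Int ~ Int -> h
  unify g ~ Int
  unify Int ~ h
_ _ : Int
let w : Int
w : Int
  unify Int ~ Int
  unify Int ~ Int
  unify Int ~ Int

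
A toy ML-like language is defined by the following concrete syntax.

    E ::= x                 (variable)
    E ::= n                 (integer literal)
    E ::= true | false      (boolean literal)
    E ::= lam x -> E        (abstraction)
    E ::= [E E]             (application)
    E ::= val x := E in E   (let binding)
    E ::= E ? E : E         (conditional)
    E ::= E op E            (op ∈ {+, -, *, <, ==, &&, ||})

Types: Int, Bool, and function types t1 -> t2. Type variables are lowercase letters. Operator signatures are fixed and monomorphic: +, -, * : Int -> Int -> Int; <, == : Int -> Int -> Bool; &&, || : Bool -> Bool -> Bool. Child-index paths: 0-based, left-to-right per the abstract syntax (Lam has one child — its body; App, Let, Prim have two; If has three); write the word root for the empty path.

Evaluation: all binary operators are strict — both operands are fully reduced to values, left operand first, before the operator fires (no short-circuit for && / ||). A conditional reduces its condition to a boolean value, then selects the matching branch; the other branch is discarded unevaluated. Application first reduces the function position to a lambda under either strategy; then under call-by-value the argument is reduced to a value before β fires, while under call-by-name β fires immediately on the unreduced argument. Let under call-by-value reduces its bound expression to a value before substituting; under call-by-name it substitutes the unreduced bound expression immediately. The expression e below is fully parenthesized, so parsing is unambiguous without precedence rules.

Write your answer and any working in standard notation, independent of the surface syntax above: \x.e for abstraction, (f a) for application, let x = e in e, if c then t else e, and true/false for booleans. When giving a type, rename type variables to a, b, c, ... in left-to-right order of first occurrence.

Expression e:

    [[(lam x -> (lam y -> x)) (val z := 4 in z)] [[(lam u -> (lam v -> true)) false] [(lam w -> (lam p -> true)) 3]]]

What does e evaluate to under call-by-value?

Trace:
step 0: (((\x.(\y.x)) (let z = 4 in z)) (((\u.(\v.true)) false) ((\w.(\p.true)) 3)))
step 1: [let@0.1] (((\x.(\y.x)) 4) (((\u.(\v.true)) false) ((\w.(\p.true)) 3)))
step 2: [beta@0] ((\y.4) (((\u.(\v.true)) false) ((\w.(\p.true)) 3)))
step 3: [beta@1.0] ((\y.4) ((\v.true) ((\w.(\p.true)) 3)))
step 4: [beta@1.1] ((\y.4) ((\v.true) (\p.true)))
step 5: [beta@1] ((\y.4) true)
step 6: [beta@root] 4

Answer: 4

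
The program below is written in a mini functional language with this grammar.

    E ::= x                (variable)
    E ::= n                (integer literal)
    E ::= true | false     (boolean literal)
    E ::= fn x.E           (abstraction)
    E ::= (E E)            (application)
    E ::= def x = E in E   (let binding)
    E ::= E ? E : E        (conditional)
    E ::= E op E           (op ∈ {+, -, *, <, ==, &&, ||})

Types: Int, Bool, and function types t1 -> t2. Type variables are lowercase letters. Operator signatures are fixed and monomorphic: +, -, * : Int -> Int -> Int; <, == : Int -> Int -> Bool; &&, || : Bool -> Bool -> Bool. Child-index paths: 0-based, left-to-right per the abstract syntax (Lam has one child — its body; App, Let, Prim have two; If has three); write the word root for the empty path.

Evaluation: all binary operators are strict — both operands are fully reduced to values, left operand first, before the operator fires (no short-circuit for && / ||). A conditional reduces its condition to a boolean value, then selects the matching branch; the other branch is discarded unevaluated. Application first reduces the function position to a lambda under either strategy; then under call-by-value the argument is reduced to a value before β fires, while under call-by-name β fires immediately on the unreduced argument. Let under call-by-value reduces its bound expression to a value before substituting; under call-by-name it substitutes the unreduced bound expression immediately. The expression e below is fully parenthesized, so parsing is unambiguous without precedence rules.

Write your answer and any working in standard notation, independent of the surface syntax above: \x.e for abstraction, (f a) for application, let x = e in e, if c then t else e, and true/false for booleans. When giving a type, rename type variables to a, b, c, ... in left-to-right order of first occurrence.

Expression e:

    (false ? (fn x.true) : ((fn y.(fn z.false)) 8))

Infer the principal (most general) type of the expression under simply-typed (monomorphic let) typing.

Answer: a -> Bool

Trace:
  unify Bool ~ Bool
\x._ : a -> Bool
\z._ : c -> Bool
\y._ : b -> c -> Bool
  unify b -> c -> Bool ~ Int -> d
  unify b ~ Int
  unify c -> Bool ~ d
_ _ : c -> Bool
  unify a -> Bool ~ c -> Bool
  unify a ~ c
  unify Bool ~ Bool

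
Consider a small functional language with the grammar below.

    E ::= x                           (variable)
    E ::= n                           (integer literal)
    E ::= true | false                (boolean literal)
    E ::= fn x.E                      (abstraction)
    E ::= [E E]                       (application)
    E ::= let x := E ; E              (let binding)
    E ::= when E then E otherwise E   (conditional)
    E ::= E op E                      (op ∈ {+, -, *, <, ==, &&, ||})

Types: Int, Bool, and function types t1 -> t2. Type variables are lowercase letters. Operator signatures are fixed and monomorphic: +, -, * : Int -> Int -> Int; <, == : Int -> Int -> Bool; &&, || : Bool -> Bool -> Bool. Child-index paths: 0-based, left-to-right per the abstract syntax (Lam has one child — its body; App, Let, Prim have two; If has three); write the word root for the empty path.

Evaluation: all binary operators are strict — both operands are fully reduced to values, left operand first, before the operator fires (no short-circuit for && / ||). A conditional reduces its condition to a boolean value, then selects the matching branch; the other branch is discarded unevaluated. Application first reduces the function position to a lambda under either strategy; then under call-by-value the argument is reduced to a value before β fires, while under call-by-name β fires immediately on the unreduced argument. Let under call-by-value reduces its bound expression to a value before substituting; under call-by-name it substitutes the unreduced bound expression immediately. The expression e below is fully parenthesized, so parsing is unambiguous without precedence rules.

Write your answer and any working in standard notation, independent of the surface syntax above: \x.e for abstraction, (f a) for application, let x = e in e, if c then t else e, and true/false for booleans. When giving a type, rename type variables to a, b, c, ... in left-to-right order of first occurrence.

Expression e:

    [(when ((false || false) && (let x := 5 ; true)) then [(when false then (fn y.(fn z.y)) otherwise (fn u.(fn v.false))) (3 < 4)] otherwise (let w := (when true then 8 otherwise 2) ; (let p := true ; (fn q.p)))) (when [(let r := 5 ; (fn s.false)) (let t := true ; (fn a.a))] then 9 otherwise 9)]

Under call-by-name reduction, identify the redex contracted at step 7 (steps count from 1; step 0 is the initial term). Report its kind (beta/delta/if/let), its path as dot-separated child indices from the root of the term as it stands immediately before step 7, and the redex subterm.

Answer: beta at root : ((\q.true) (if ((let r = 5 in (\s.false)) (let t = true in (\a.a))) then 9 else 9))

Derivation:
step 0: ((if ((false || false) && (let x = 5 in true)) then ((if false then (\y.(\z.y)) else (\u.(\v.false))) (3 < 4)) else (let w = (if true then 8 else 2) in (let p = true in (\q.p)))) (if ((let r = 5 in (\s.false)) (let t = true in (\a.a))) then 9 else 9))
step 1: [delta@0.0.0] ((if (false && (let x = 5 in true)) then ((if false then (\y.(\z.y)) else (\u.(\v.false))) (3 < 4)) else (let w = (if true then 8 else 2) in (let p = true in (\q.p)))) (if ((let r = 5 in (\s.false)) (let t = true in (\a.a))) then 9 else 9))
step 2: [let@0.0.1] ((if (false && true) then ((if false then (\y.(\z.y)) else (\u.(\v.false))) (3 < 4)) else (let w = (if true then 8 else 2) in (let p = true in (\q.p)))) (if ((let r = 5 in (\s.false)) (let t = true in (\a.a))) then 9 else 9))
step 3: [delta@0.0] ((if false then ((if false then (\y.(\z.y)) else (\u.(\v.false))) (3 < 4)) else (let w = (if true then 8 else 2) in (let p = true in (\q.p)))) (if ((let r = 5 in (\s.false)) (let t = true in (\a.a))) then 9 else 9))
step 4: [if@0] ((let w = (if true then 8 else 2) in (let p = true in (\q.p))) (if ((let r = 5 in (\s.false)) (let t = true in (\a.a))) then 9 else 9))
step 5: [let@0] ((let p = true in (\q.p)) (if ((let r = 5 in (\s.false)) (let t = true in (\a.a))) then 9 else 9))
step 6: [let@0] ((\q.true) (if ((let r = 5 in (\s.false)) (let t = true in (\a.a))) then 9 else 9))
step 7: [beta@root] true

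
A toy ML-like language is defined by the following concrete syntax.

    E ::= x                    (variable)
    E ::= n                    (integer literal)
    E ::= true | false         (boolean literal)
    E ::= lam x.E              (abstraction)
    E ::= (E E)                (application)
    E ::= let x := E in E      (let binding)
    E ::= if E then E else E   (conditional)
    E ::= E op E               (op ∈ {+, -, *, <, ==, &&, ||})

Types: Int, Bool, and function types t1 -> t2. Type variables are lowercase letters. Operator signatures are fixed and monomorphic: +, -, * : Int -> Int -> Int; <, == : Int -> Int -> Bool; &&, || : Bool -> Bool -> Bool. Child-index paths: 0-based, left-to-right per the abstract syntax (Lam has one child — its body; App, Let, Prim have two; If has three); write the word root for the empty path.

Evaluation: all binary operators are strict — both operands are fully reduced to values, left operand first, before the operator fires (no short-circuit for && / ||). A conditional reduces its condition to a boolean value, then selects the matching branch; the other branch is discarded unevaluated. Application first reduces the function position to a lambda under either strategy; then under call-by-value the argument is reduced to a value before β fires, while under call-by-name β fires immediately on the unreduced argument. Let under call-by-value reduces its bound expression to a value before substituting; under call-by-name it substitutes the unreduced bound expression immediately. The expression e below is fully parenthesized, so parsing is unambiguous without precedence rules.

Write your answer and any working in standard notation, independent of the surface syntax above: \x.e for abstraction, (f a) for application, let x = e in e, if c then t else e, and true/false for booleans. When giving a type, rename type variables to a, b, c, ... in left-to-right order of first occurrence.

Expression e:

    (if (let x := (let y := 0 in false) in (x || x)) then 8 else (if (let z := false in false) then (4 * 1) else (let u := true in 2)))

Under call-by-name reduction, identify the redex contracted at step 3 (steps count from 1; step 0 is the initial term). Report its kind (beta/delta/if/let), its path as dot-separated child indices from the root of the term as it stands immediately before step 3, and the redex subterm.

Answer: let at 0.1 : (let y = 0 in false)

Working:
step 0: (if (let x = (let y = 0 in false) in (x || x)) then 8 else (if (let z = false in false) then (4 * 1) else (let u = true in 2)))
step 1: [let@0] (if ((let y = 0 in false) || (let y = 0 in false)) then 8 else (if (let z = false in false) then (4 * 1) else (let u = true in 2)))
step 2: [let@0.0] (if (false || (let y = 0 in false)) then 8 else (if (let z = false in false) then (4 * 1) else (let u = true in 2)))
step 3: [let@0.1] (if (false || false) then 8 else (if (let z = false in false) then (4 * 1) else (let u = true in 2)))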